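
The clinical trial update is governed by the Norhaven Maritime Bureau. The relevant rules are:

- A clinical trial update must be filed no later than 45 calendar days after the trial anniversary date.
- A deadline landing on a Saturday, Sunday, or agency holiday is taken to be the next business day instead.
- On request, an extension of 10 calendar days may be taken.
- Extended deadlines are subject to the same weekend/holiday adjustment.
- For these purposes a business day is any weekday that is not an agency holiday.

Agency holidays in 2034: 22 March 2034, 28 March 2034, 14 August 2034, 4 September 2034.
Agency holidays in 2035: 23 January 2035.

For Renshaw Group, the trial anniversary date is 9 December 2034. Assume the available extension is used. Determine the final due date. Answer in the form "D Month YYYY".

Adding 45 calendar days to 9 December 2034 gives 23 January 2035.
23 January 2035 is a listed holiday; the next business day is 24 January 2035 (Wednesday).
The 10-calendar-day extension moves the deadline from 24 January 2035 to 3 February 2035.
3 February 2035 is a Saturday; the next business day is 5 February 2035 (Monday).
So the filing is due 5 February 2035.

5 February 2035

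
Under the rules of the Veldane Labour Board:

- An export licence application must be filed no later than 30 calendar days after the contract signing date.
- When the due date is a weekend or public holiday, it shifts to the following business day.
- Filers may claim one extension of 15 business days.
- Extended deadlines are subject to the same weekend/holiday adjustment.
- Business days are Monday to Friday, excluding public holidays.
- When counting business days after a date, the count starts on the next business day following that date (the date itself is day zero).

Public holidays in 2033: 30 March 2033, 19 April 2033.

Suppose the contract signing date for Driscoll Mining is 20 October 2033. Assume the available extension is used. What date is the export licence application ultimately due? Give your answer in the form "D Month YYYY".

From 20 October 2033, 30 calendar days later is 19 November 2033.
19 November 2033 is a Saturday, so it moves to the next business day, 21 November 2033 (Monday).
Applying the 15-business-day extension: 15 business days after 21 November 2033 is 12 December 2033.
12 December 2033 (Monday) is already a business day.
Deadline: 12 December 2033.

12 December 2033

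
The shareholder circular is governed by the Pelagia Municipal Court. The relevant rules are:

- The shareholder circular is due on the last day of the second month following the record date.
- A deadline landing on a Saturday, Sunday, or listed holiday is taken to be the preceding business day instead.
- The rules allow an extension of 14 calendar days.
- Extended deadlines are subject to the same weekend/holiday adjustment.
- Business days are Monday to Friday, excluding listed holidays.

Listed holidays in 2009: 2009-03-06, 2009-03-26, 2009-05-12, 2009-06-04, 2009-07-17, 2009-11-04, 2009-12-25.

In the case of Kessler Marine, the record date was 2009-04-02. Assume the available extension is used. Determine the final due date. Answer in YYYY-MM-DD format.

2 months after 2009-04-02 is June 2009; that month ends on 2009-06-30.
2009-06-30 (Tuesday) is already a business day.
With the 14-day extension, 2009-06-30 becomes 2009-07-14.
2009-07-14 (Tuesday) is already a business day.
Final deadline: 2009-07-14.

2009-07-14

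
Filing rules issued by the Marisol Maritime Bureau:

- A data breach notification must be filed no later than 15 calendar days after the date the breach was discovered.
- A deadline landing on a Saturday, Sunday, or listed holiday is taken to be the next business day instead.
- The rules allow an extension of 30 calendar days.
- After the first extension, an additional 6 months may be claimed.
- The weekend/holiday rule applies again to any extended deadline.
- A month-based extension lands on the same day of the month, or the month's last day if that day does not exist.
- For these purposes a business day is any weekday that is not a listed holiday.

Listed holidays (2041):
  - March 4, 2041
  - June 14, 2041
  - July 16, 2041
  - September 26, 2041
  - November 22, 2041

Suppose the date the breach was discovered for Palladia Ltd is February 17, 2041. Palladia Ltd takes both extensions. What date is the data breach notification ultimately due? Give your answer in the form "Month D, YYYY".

October 4, 2041

15 calendar days after February 17, 2041 is March 4, 2041.
March 4, 2041 is a listed holiday; the next business day is March 5, 2041 (Tuesday).
The 30-calendar-day extension moves the deadline from March 5, 2041 to April 4, 2041.
Since April 4, 2041 is a Thursday and not a holiday, the date is unchanged.
The 6 months extension carries April 4, 2041 to October 4, 2041.
October 4, 2041 falls on a Friday, which is a business day, so no adjustment is needed.
Final deadline: October 4, 2041.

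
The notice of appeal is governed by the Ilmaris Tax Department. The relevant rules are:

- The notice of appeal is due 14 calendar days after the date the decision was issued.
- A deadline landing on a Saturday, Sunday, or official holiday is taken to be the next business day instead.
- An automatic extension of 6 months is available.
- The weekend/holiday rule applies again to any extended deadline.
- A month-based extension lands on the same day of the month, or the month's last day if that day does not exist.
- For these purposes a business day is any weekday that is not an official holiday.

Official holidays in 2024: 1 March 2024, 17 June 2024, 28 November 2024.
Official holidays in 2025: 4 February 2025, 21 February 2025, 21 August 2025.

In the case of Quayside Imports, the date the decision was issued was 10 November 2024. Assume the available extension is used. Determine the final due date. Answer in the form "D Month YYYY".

26 May 2025

From 10 November 2024, 14 calendar days later is 24 November 2024.
24 November 2024 is a Sunday; the next business day is 25 November 2024 (Monday).
Applying the 6 months extension: 6 months after 25 November 2024 is 25 May 2025.
25 May 2025 is a Sunday; the next business day is 26 May 2025 (Monday).
So the filing is due 26 May 2025.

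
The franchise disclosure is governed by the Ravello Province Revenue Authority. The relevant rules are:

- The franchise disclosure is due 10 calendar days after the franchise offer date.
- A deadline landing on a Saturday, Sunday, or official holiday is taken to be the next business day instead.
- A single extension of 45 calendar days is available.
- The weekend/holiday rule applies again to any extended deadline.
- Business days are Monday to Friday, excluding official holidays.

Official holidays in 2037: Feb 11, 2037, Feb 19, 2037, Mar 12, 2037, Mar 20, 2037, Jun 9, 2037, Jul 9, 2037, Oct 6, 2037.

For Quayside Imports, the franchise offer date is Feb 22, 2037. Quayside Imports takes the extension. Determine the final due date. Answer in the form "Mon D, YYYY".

Apr 20, 2037

From Feb 22, 2037, 10 calendar days later is Mar 4, 2037.
Mar 4, 2037 falls on a Wednesday, which is a business day, so no adjustment is needed.
Applying the 45-calendar-day extension: Mar 4, 2037 + 45 days = Apr 18, 2037.
Because Apr 18, 2037 is a Saturday, the deadline becomes Apr 20, 2037 (Monday).
Final deadline: Apr 20, 2037.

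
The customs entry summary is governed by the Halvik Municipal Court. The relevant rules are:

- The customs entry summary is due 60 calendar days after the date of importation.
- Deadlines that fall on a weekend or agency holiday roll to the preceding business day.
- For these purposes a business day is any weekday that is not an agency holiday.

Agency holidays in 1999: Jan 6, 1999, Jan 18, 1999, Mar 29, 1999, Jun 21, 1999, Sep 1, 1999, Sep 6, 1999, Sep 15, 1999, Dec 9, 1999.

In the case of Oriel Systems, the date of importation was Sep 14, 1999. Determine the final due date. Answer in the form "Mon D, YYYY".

From Sep 14, 1999, 60 calendar days later is Nov 13, 1999.
Nov 13, 1999 is a Saturday; the preceding business day is Nov 12, 1999 (Friday).
So the filing is due Nov 12, 1999.

Nov 12, 1999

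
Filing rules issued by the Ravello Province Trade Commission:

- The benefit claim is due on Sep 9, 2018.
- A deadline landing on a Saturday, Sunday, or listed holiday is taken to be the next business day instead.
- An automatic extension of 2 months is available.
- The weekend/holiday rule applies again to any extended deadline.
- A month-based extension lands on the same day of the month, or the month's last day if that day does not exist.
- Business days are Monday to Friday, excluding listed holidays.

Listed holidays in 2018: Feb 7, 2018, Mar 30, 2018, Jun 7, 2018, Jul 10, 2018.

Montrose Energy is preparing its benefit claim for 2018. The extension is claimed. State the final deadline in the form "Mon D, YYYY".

The stated deadline is Sep 9, 2018.
Sep 9, 2018 is a Sunday, so it moves to the next business day, Sep 10, 2018 (Monday).
Add 2 months to Sep 10, 2018: Nov 10, 2018.
Nov 10, 2018 falls on a Saturday. Rolling to the next business day gives Nov 12, 2018, a Monday.
So the filing is due Nov 12, 2018.

Nov 12, 2018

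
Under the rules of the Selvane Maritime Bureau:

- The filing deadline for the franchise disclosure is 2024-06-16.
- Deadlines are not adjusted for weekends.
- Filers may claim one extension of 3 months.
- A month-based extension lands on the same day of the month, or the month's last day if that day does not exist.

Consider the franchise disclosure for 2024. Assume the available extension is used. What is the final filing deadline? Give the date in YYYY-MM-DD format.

The stated deadline is 2024-06-16.
No adjustment is made for weekends or holidays, so 2024-06-16 stands.
The 3 months extension carries 2024-06-16 to 2024-09-16.
2024-09-16 is a Monday; no weekend or holiday adjustment applies.
The final due date is 2024-09-16.

2024-09-16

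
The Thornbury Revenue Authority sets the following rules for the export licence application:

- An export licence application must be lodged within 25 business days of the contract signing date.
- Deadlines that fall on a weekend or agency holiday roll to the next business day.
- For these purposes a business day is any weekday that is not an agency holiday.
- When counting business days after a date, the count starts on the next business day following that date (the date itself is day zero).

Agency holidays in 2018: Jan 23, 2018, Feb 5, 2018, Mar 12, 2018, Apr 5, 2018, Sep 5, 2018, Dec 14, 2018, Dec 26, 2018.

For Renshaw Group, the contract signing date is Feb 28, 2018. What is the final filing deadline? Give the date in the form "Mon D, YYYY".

Apr 6, 2018

Counting 25 business days after Feb 28, 2018 (skipping weekends and listed holidays) reaches Apr 6, 2018.
Apr 6, 2018 is a Friday and not a listed holiday, so it stands.
So the filing is due Apr 6, 2018.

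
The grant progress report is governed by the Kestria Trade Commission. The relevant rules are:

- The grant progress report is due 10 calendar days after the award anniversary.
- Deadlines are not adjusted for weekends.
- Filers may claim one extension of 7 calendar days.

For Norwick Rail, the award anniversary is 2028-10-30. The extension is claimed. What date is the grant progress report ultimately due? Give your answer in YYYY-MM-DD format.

10 calendar days after 2028-10-30 is 2028-11-09.
No adjustment is made for weekends or holidays, so 2028-11-09 stands.
Applying the 7-calendar-day extension: 2028-11-09 + 7 days = 2028-11-16.
No adjustment is made for weekends or holidays, so 2028-11-16 stands.
The final due date is 2028-11-16.

2028-11-16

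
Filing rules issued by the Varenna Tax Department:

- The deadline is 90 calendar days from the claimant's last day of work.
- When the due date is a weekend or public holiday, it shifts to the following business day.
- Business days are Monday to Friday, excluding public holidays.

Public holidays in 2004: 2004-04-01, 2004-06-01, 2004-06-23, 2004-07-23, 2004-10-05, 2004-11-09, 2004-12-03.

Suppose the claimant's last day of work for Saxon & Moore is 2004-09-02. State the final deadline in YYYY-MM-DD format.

Adding 90 calendar days to 2004-09-02 gives 2004-12-01.
2004-12-01 falls on a Wednesday, which is a business day, so no adjustment is needed.
So the filing is due 2004-12-01.

2004-12-01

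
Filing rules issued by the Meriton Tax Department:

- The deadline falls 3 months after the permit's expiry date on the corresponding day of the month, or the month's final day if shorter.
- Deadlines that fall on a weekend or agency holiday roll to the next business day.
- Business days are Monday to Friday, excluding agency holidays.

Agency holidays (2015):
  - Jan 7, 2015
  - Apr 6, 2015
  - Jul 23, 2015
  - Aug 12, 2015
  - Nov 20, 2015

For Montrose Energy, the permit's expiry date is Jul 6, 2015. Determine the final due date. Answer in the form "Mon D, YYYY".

Oct 6, 2015

3 months after Jul 6, 2015, on the same day of the month, is Oct 6, 2015.
Since Oct 6, 2015 is a Tuesday and not a holiday, the date is unchanged.
Final deadline: Oct 6, 2015.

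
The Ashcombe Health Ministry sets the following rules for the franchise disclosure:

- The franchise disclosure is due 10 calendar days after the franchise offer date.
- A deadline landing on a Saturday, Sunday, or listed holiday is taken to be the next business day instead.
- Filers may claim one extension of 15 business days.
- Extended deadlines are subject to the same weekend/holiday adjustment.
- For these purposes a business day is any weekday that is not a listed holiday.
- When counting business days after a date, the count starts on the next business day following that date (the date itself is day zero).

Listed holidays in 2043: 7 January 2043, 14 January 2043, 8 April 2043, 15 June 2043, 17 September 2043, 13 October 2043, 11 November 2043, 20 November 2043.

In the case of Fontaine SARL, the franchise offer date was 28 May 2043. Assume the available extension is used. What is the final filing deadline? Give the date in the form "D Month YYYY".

Trigger date 28 May 2043 + 10 calendar days = 7 June 2043.
7 June 2043 falls on a Sunday. Rolling to the next business day gives 8 June 2043, a Monday.
The 15-business-day extension runs from 8 June 2043 to 30 June 2043.
30 June 2043 (Tuesday) is already a business day.
So the filing is due 30 June 2043.

30 June 2043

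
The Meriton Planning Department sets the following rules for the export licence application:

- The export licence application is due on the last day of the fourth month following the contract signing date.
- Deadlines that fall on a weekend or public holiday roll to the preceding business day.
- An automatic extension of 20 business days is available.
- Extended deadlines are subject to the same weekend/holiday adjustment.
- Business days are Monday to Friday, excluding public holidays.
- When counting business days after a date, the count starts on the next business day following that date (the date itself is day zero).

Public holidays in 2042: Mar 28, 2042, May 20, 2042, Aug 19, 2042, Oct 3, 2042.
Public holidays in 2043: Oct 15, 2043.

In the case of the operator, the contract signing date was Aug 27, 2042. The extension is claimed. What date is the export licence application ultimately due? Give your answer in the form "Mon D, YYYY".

Jan 28, 2043

The fourth month after Aug 27, 2042 is December 2042, whose last day is Dec 31, 2042.
Since Dec 31, 2042 is a Wednesday and not a holiday, the date is unchanged.
The 20-business-day extension runs from Dec 31, 2042 to Jan 28, 2043.
Jan 28, 2043 falls on a Wednesday, which is a business day, so no adjustment is needed.
So the filing is due Jan 28, 2043.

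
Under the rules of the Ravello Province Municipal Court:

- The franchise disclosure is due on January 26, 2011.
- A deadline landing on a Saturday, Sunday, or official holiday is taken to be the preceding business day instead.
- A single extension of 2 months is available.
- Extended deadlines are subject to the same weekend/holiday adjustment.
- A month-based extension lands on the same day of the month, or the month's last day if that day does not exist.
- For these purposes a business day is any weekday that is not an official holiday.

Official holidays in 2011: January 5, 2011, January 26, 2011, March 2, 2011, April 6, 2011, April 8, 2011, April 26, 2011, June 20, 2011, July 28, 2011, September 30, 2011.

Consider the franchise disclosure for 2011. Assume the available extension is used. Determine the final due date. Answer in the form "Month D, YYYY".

The statutory due date is January 26, 2011.
January 26, 2011 is a listed holiday; the preceding business day is January 25, 2011 (Tuesday).
Applying the 2 months extension: 2 months after January 25, 2011 is March 25, 2011.
March 25, 2011 (Friday) is already a business day.
The final due date is March 25, 2011.

March 25, 2011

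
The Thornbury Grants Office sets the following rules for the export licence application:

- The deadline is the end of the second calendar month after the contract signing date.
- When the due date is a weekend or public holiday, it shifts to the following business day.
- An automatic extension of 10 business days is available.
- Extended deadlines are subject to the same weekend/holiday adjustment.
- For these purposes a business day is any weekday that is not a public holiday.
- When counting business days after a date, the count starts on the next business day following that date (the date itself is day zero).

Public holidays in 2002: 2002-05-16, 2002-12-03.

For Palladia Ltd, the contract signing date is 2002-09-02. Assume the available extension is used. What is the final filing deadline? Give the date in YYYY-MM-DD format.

2 months after 2002-09-02 falls in November 2002; the last day of that month is 2002-11-30.
2002-11-30 is a Saturday, so it moves to the next business day, 2002-12-02 (Monday).
Applying the 10-business-day extension: 10 business days after 2002-12-02 is 2002-12-17.
2002-12-17 is a Tuesday and not a listed holiday, so it stands.
Deadline: 2002-12-17.

2002-12-17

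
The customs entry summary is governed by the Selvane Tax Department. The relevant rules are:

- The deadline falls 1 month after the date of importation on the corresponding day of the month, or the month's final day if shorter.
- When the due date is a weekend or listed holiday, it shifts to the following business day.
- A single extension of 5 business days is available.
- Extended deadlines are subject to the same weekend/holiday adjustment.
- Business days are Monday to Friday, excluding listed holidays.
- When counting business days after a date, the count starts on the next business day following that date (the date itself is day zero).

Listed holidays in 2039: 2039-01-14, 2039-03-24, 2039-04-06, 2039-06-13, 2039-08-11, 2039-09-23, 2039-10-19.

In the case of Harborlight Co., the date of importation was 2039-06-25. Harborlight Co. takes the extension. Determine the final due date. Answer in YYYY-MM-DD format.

2039-08-01

1 month from 2039-06-25 is 2039-07-25.
2039-07-25 is a Monday and not a listed holiday, so it stands.
The 5-business-day extension runs from 2039-07-25 to 2039-08-01.
2039-08-01 is a Monday and not a listed holiday, so it stands.
Deadline: 2039-08-01.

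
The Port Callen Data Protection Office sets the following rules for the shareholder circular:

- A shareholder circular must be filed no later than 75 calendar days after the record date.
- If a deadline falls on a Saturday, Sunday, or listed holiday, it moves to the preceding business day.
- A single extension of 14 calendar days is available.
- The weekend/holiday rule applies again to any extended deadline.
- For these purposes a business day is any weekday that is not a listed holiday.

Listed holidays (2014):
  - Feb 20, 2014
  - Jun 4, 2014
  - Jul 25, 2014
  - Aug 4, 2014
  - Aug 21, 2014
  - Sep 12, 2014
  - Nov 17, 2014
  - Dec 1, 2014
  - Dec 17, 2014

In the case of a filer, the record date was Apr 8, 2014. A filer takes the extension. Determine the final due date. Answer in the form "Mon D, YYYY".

75 calendar days after Apr 8, 2014 is Jun 22, 2014.
Jun 22, 2014 is a Sunday; the preceding business day is Jun 20, 2014 (Friday).
Add the 14 calendar-day extension to Jun 20, 2014: Jul 4, 2014.
Jul 4, 2014 is a Friday and not a listed holiday, so it stands.
Deadline: Jul 4, 2014.

Jul 4, 2014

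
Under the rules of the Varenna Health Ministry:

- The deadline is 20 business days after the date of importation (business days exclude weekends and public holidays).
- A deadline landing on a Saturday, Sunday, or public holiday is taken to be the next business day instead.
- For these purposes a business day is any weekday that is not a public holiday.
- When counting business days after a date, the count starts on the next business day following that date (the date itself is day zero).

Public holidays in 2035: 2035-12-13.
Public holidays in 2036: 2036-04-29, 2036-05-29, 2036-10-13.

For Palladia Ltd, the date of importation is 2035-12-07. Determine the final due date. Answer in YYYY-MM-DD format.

2036-01-07

Counting 20 business days after 2035-12-07 (skipping weekends and listed holidays) reaches 2036-01-07.
2036-01-07 (Monday) is already a business day.
Deadline: 2036-01-07.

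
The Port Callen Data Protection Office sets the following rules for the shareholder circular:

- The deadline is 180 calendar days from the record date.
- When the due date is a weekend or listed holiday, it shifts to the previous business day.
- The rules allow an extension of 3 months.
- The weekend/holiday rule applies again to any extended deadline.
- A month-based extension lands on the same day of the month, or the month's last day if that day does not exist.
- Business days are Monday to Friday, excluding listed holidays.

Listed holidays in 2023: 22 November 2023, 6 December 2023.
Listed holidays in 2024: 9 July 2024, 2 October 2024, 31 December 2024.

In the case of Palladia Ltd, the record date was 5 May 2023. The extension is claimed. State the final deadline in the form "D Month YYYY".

From 5 May 2023, 180 calendar days later is 1 November 2023.
1 November 2023 (Wednesday) is already a business day.
Add 3 months to 1 November 2023: 1 February 2024.
Since 1 February 2024 is a Thursday and not a holiday, the date is unchanged.
Final deadline: 1 February 2024.

1 February 2024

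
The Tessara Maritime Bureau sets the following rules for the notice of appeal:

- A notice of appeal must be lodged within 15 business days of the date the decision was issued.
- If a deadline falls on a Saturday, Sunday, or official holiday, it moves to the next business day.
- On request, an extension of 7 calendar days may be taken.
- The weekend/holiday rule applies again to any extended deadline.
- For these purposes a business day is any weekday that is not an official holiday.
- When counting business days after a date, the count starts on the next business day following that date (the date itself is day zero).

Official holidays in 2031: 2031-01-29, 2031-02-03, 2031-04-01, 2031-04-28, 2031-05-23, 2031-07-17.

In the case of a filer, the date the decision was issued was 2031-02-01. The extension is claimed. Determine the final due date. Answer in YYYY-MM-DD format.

Starting the day after 2031-02-01 and counting 15 business days lands on 2031-02-24.
2031-02-24 falls on a Monday, which is a business day, so no adjustment is needed.
With the 7-day extension, 2031-02-24 becomes 2031-03-03.
2031-03-03 falls on a Monday, which is a business day, so no adjustment is needed.
Deadline: 2031-03-03.

2031-03-03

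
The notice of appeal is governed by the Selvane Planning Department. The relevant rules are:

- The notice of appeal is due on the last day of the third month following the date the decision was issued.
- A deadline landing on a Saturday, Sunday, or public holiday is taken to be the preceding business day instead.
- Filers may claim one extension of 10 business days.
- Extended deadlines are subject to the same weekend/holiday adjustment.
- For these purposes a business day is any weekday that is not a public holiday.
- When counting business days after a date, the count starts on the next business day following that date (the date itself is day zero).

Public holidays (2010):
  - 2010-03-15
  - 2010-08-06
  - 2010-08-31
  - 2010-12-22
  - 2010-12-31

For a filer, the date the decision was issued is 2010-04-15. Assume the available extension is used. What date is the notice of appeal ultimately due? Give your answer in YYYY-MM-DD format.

2010-08-16

3 months after 2010-04-15 is July 2010; that month ends on 2010-07-31.
2010-07-31 is a Saturday; the preceding business day is 2010-07-30 (Friday).
Applying the 10-business-day extension: 10 business days after 2010-07-30 is 2010-08-16.
2010-08-16 is a Monday and not a listed holiday, so it stands.
The final due date is 2010-08-16.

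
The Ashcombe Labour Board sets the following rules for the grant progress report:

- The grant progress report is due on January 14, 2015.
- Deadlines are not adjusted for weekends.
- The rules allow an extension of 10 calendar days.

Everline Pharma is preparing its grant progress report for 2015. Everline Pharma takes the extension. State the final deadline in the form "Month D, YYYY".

Start from the fixed due date, January 14, 2015.
January 14, 2015 falls on a Wednesday. The rules make no weekend/holiday allowance, so it remains January 14, 2015.
Applying the 10-calendar-day extension: January 14, 2015 + 10 days = January 24, 2015.
January 24, 2015 falls on a Saturday. The rules make no weekend/holiday allowance, so it remains January 24, 2015.
So the filing is due January 24, 2015.

January 24, 2015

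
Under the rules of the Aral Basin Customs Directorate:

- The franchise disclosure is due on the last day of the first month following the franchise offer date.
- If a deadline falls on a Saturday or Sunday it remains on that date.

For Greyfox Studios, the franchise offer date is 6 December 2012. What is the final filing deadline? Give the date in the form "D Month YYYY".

31 January 2013

1 month after 6 December 2012 falls in January 2013; the last day of that month is 31 January 2013.
31 January 2013 is a Thursday; no weekend or holiday adjustment applies.
Final deadline: 31 January 2013.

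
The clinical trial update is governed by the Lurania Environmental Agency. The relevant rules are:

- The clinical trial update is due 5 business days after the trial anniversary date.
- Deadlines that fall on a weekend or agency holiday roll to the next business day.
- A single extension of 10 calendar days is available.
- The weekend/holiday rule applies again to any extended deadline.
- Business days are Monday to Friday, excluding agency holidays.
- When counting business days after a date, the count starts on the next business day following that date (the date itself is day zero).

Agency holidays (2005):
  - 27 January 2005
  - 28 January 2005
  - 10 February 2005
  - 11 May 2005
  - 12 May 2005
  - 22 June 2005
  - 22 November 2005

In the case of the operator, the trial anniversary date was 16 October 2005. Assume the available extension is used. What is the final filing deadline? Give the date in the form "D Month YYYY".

Starting the day after 16 October 2005 and counting 5 business days lands on 21 October 2005.
21 October 2005 (Friday) is already a business day.
Add the 10 calendar-day extension to 21 October 2005: 31 October 2005.
31 October 2005 falls on a Monday, which is a business day, so no adjustment is needed.
The final due date is 31 October 2005.

31 October 2005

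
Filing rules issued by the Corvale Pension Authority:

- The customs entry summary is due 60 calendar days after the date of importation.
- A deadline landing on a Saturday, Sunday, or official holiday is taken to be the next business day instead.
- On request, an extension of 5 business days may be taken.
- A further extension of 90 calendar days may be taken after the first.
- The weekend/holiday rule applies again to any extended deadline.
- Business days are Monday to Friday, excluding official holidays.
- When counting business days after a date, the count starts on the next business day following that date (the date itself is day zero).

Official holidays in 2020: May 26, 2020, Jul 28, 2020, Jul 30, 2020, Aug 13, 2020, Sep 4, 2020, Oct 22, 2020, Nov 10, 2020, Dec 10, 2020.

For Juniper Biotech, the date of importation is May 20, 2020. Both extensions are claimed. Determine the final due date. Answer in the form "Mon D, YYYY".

60 calendar days after May 20, 2020 is Jul 19, 2020.
Because Jul 19, 2020 is a Sunday, the deadline becomes Jul 20, 2020 (Monday).
Applying the 5-business-day extension: 5 business days after Jul 20, 2020 is Jul 27, 2020.
Jul 27, 2020 is a Monday and not a listed holiday, so it stands.
The 90-calendar-day extension moves the deadline from Jul 27, 2020 to Oct 25, 2020.
Oct 25, 2020 falls on a Sunday. Rolling to the next business day gives Oct 26, 2020, a Monday.
Final deadline: Oct 26, 2020.

Oct 26, 2020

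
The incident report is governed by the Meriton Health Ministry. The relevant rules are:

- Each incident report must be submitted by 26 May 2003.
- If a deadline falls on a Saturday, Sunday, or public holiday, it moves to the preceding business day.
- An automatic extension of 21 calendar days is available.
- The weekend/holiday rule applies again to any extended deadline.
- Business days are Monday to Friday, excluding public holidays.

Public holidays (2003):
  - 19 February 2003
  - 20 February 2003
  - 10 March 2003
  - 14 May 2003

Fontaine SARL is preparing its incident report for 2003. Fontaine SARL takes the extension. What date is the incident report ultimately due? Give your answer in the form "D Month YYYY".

16 June 2003

The stated deadline is 26 May 2003.
26 May 2003 falls on a Monday, which is a business day, so no adjustment is needed.
Applying the 21-calendar-day extension: 26 May 2003 + 21 days = 16 June 2003.
16 June 2003 (Monday) is already a business day.
Deadline: 16 June 2003.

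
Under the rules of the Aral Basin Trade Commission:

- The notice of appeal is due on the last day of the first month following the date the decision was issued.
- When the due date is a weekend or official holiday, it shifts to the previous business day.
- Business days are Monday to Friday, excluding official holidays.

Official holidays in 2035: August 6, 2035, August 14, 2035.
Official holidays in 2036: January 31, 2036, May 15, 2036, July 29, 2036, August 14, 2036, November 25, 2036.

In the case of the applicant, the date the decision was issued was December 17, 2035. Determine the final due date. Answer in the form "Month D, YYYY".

1 month after December 17, 2035 is January 2036; that month ends on January 31, 2036.
January 31, 2036 is a listed holiday, so it moves to the preceding business day, January 30, 2036 (Wednesday).
Final deadline: January 30, 2036.

January 30, 2036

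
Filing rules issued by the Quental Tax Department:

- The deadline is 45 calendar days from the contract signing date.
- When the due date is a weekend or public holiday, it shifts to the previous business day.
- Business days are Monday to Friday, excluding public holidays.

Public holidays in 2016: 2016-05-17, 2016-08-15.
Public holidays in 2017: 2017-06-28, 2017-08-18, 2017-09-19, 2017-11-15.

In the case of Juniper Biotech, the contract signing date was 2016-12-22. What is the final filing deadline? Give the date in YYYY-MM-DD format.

2017-02-03

Adding 45 calendar days to 2016-12-22 gives 2017-02-05.
2017-02-05 is a Sunday; the preceding business day is 2017-02-03 (Friday).
Deadline: 2017-02-03.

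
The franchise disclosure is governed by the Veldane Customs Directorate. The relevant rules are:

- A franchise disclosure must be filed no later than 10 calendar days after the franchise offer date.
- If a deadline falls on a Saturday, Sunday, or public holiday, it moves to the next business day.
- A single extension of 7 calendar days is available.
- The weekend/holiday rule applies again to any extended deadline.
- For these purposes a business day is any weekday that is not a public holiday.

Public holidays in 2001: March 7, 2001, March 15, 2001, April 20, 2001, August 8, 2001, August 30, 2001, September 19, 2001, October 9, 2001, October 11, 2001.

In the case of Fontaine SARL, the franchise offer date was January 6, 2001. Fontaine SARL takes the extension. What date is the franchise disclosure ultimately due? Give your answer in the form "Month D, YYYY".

January 23, 2001

Adding 10 calendar days to January 6, 2001 gives January 16, 2001.
Since January 16, 2001 is a Tuesday and not a holiday, the date is unchanged.
The 7-calendar-day extension moves the deadline from January 16, 2001 to January 23, 2001.
January 23, 2001 is a Tuesday and not a listed holiday, so it stands.
So the filing is due January 23, 2001.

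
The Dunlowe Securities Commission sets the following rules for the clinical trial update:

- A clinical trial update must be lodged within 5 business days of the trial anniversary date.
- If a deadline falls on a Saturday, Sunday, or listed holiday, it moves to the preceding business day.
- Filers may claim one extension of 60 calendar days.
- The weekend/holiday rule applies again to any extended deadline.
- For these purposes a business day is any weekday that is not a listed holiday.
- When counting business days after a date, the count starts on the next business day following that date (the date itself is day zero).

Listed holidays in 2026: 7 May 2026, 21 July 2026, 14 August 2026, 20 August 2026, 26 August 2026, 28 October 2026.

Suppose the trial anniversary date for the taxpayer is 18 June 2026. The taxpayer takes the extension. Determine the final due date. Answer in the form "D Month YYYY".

5 business days after 18 June 2026, excluding weekends and holidays, is 25 June 2026.
25 June 2026 is a Thursday and not a listed holiday, so it stands.
Add the 60 calendar-day extension to 25 June 2026: 24 August 2026.
Since 24 August 2026 is a Monday and not a holiday, the date is unchanged.
Final deadline: 24 August 2026.

24 August 2026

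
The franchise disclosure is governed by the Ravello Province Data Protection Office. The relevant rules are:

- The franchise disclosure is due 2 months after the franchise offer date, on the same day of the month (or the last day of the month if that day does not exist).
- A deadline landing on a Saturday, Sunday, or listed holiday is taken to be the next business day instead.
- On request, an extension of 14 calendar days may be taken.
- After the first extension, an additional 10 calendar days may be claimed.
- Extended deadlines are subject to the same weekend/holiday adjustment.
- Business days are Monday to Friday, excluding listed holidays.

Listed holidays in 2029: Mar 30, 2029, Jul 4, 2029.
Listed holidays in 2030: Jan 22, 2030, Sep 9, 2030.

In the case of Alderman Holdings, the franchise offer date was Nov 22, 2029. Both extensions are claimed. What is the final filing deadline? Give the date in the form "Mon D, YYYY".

Feb 18, 2030

2 months from Nov 22, 2029 is Jan 22, 2030.
Because Jan 22, 2030 is a listed holiday, the deadline becomes Jan 23, 2030 (Wednesday).
With the 14-day extension, Jan 23, 2030 becomes Feb 6, 2030.
Since Feb 6, 2030 is a Wednesday and not a holiday, the date is unchanged.
With the 10-day extension, Feb 6, 2030 becomes Feb 16, 2030.
Because Feb 16, 2030 is a Saturday, the deadline becomes Feb 18, 2030 (Monday).
The final due date is Feb 18, 2030.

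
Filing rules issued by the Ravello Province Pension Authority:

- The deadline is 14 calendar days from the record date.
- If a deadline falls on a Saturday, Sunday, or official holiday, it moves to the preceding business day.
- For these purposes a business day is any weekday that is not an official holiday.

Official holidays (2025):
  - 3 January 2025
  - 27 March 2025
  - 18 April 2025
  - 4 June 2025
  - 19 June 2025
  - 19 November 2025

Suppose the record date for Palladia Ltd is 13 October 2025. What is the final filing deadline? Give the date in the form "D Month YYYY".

27 October 2025

Adding 14 calendar days to 13 October 2025 gives 27 October 2025.
27 October 2025 falls on a Monday, which is a business day, so no adjustment is needed.
The final due date is 27 October 2025.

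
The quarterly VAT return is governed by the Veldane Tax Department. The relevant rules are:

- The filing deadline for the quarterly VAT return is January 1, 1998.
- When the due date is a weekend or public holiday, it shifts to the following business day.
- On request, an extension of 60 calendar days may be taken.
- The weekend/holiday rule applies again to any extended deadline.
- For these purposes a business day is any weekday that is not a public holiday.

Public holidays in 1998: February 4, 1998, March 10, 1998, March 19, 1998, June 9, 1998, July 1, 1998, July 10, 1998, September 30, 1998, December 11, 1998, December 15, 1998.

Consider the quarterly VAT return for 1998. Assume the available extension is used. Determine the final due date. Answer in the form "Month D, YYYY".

The statutory due date is January 1, 1998.
January 1, 1998 falls on a Thursday, which is a business day, so no adjustment is needed.
Add the 60 calendar-day extension to January 1, 1998: March 2, 1998.
March 2, 1998 is a Monday and not a listed holiday, so it stands.
The final due date is March 2, 1998.

March 2, 1998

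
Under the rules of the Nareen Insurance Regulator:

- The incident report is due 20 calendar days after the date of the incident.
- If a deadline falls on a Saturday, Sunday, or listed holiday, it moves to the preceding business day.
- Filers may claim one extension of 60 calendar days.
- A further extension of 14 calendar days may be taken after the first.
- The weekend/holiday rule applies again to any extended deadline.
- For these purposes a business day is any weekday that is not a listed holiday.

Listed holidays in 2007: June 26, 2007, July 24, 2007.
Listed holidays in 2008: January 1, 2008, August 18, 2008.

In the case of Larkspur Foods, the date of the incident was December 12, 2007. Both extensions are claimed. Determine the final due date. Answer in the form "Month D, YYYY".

March 14, 2008

From December 12, 2007, 20 calendar days later is January 1, 2008.
Because January 1, 2008 is a listed holiday, the deadline becomes December 31, 2007 (Monday).
Applying the 60-calendar-day extension: December 31, 2007 + 60 days = February 29, 2008.
February 29, 2008 (Friday) is already a business day.
Add the 14 calendar-day extension to February 29, 2008: March 14, 2008.
Since March 14, 2008 is a Friday and not a holiday, the date is unchanged.
So the filing is due March 14, 2008.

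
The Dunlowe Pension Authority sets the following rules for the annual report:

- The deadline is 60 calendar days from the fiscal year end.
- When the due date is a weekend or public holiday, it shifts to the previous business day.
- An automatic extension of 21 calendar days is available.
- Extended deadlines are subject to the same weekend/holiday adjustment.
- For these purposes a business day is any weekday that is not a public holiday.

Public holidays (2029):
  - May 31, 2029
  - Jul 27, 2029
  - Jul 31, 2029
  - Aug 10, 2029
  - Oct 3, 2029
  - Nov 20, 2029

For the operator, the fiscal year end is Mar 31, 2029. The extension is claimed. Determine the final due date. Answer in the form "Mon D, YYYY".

Jun 20, 2029

60 calendar days after Mar 31, 2029 is May 30, 2029.
May 30, 2029 is a Wednesday and not a listed holiday, so it stands.
Applying the 21-calendar-day extension: May 30, 2029 + 21 days = Jun 20, 2029.
Jun 20, 2029 is a Wednesday and not a listed holiday, so it stands.
Final deadline: Jun 20, 2029.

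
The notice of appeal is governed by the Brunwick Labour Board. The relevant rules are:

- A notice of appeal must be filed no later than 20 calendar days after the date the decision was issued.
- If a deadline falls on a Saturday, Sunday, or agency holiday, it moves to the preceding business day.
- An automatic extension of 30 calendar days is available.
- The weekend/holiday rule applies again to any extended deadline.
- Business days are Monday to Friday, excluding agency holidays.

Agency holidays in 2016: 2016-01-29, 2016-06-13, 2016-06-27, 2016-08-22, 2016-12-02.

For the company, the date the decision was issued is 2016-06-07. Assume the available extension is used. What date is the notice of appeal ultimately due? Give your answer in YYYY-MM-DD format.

20 calendar days after 2016-06-07 is 2016-06-27.
2016-06-27 is a listed holiday; the preceding business day is 2016-06-24 (Friday).
The 30-calendar-day extension moves the deadline from 2016-06-24 to 2016-07-24.
Because 2016-07-24 is a Sunday, the deadline becomes 2016-07-22 (Friday).
Deadline: 2016-07-22.

2016-07-22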